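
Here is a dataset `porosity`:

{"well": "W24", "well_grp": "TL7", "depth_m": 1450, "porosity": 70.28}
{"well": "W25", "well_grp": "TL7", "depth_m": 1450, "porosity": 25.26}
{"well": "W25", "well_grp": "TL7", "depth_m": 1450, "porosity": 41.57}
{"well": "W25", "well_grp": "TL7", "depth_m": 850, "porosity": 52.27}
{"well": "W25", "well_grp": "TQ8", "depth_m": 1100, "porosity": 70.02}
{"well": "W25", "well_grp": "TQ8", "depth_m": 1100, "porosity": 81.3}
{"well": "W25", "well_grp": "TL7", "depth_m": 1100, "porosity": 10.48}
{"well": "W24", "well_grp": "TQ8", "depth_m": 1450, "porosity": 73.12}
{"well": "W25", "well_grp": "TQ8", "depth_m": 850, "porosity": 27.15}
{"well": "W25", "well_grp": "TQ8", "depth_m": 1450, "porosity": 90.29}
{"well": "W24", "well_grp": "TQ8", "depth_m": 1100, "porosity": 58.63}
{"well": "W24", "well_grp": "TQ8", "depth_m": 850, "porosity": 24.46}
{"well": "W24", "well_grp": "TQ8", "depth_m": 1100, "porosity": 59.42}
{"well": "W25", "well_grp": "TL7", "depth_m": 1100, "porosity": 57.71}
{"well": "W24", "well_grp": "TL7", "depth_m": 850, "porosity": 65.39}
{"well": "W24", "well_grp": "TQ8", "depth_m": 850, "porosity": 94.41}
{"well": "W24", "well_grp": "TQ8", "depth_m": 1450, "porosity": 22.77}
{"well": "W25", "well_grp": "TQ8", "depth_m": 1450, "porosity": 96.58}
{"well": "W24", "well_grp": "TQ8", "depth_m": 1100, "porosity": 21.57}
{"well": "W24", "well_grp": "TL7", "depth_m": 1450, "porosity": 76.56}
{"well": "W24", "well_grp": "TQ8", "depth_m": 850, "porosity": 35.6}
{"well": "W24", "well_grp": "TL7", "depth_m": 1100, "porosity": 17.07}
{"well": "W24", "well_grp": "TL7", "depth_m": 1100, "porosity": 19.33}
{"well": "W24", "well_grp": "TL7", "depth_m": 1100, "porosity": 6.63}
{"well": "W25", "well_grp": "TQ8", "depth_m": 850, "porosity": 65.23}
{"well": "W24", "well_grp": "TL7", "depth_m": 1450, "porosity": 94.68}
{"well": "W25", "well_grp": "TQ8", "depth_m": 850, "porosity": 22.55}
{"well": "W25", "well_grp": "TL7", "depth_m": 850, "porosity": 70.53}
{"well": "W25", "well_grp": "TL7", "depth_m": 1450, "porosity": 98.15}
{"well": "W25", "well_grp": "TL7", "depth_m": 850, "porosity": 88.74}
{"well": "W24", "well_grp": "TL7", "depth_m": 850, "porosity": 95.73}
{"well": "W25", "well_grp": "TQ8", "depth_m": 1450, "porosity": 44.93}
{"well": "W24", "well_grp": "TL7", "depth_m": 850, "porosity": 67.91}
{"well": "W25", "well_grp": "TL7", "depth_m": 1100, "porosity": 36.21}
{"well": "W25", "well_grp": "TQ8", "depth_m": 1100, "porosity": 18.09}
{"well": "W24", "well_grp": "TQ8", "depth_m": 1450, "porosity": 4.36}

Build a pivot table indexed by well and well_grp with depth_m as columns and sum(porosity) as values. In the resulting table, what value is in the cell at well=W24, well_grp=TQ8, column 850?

Rows with well=W24, well_grp=TQ8 and depth_m=850: porosity values are 24.46, 94.41, 35.6.
24.46 + 94.41 + 35.6 = 154.47.

154.47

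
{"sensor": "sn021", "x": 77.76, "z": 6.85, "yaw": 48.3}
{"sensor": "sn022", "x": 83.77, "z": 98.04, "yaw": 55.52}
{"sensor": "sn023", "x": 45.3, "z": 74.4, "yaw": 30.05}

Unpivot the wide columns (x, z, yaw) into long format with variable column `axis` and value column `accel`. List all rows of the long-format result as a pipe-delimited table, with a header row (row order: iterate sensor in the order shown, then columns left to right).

| sensor | axis | accel |
| sn021 | x | 77.76 |
| sn021 | z | 6.85 |
| sn021 | yaw | 48.3 |
| sn022 | x | 83.77 |
| sn022 | z | 98.04 |
| sn022 | yaw | 55.52 |
| sn023 | x | 45.3 |
| sn023 | z | 74.4 |
| sn023 | yaw | 30.05 |

Each (sensor, column) pair becomes one row: 3 × 3 = 9 rows.
For example, (sn021, x) → accel=77.76.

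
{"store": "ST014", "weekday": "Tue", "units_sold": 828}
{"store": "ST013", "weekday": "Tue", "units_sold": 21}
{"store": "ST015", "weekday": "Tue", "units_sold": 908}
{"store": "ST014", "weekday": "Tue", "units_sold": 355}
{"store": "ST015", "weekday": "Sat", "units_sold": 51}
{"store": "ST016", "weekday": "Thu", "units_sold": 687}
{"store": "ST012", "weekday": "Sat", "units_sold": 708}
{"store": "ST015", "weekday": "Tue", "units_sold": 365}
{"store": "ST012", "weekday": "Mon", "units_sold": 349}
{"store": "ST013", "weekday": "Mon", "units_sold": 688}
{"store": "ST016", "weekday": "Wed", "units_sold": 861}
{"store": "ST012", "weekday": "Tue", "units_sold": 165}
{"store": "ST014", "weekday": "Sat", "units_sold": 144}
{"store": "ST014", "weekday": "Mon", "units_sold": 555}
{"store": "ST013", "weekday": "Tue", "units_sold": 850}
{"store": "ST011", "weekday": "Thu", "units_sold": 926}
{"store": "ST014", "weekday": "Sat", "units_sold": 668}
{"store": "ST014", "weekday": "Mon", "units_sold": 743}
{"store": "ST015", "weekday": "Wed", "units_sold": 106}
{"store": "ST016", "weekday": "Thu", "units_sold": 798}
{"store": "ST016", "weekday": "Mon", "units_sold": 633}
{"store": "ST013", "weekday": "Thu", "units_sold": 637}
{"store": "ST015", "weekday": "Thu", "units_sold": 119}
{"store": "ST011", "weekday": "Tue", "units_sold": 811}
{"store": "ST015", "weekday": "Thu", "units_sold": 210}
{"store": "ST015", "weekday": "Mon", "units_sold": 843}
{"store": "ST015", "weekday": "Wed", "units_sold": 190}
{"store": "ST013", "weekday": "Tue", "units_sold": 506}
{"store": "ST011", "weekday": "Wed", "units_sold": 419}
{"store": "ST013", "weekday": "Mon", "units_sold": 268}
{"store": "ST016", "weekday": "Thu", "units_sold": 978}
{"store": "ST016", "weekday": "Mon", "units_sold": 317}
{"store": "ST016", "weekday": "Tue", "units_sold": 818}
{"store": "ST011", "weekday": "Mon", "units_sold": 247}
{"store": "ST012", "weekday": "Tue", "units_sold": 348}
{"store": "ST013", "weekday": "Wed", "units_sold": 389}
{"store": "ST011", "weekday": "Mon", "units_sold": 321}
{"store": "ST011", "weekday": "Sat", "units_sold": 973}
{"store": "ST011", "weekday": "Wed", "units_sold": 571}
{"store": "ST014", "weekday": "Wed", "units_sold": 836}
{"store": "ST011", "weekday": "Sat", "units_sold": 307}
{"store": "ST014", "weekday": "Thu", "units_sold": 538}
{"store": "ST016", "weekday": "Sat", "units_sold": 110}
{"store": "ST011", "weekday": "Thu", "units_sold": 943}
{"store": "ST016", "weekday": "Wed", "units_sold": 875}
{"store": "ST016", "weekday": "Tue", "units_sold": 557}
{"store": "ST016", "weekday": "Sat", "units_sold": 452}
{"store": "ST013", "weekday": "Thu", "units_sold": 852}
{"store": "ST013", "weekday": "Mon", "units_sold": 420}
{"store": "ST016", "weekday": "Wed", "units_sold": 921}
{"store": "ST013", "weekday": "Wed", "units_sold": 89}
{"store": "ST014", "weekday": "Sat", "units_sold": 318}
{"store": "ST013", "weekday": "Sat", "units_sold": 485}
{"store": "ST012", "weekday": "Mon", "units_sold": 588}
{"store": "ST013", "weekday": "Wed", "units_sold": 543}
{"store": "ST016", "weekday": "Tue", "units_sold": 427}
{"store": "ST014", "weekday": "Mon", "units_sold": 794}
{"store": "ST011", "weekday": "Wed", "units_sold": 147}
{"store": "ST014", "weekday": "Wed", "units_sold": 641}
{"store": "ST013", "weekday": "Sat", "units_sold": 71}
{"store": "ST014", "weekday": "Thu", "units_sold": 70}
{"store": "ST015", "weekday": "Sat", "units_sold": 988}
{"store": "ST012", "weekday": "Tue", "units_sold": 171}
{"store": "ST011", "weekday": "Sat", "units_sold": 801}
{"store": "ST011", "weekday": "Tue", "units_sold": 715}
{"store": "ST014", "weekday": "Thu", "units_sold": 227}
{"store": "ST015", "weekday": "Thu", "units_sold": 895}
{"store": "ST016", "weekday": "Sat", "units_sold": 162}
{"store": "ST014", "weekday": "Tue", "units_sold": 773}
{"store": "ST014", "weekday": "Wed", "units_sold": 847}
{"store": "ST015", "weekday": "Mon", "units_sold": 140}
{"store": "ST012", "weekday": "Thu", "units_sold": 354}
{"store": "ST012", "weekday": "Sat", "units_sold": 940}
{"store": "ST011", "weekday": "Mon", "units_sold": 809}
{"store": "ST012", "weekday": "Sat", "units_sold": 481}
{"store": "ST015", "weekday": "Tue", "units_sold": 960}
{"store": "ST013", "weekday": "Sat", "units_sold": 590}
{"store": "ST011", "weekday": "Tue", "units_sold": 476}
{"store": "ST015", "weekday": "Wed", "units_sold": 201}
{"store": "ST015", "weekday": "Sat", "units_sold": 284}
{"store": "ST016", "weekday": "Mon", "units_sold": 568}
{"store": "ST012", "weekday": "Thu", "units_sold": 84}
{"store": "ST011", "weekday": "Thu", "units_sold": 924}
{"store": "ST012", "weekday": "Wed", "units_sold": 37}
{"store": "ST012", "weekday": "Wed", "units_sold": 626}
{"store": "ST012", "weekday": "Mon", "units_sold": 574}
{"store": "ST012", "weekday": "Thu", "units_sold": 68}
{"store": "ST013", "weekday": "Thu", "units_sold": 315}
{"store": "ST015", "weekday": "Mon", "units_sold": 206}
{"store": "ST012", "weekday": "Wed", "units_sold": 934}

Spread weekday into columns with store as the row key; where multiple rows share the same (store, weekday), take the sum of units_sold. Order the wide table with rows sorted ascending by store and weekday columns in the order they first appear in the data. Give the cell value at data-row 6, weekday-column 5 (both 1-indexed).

With rows sorted ascending by store, row 6 is store=ST016. weekday columns in first-appearance order: Tue, Sat, Thu, Mon, Wed; column 5 is Wed.
Long rows with store=ST016, weekday=Wed: 861 + 875 + 921 = 2657.

2657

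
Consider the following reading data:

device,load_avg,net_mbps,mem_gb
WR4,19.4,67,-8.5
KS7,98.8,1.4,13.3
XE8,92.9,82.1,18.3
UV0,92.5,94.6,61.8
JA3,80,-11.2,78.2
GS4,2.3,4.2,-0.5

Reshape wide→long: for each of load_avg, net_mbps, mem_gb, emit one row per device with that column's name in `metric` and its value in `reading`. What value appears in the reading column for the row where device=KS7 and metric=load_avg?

98.8

Unpivoting turns each (device, wide-column) pair into one long row.
The wide cell at row KS7, column load_avg holds 98.8, so the long row (KS7, load_avg) has reading=98.8.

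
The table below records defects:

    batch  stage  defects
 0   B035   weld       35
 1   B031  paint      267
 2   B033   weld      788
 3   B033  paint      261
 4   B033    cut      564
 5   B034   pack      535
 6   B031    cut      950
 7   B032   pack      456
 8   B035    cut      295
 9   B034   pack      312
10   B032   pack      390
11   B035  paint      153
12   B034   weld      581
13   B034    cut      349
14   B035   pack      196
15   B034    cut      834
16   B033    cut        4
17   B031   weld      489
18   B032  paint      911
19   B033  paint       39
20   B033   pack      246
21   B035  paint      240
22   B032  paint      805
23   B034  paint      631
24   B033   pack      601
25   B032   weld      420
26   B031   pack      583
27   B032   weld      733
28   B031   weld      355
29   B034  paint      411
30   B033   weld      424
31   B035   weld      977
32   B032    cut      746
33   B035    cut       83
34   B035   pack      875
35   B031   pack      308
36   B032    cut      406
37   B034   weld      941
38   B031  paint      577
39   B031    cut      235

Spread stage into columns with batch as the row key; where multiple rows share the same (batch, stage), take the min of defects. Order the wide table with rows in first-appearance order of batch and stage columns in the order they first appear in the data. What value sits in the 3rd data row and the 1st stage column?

424

With rows in first-appearance order of batch, row 3 is batch=B033. stage columns in first-appearance order: weld, paint, cut, pack; column 1 is weld.
Long rows with batch=B033, stage=weld: min(788, 424) = 424.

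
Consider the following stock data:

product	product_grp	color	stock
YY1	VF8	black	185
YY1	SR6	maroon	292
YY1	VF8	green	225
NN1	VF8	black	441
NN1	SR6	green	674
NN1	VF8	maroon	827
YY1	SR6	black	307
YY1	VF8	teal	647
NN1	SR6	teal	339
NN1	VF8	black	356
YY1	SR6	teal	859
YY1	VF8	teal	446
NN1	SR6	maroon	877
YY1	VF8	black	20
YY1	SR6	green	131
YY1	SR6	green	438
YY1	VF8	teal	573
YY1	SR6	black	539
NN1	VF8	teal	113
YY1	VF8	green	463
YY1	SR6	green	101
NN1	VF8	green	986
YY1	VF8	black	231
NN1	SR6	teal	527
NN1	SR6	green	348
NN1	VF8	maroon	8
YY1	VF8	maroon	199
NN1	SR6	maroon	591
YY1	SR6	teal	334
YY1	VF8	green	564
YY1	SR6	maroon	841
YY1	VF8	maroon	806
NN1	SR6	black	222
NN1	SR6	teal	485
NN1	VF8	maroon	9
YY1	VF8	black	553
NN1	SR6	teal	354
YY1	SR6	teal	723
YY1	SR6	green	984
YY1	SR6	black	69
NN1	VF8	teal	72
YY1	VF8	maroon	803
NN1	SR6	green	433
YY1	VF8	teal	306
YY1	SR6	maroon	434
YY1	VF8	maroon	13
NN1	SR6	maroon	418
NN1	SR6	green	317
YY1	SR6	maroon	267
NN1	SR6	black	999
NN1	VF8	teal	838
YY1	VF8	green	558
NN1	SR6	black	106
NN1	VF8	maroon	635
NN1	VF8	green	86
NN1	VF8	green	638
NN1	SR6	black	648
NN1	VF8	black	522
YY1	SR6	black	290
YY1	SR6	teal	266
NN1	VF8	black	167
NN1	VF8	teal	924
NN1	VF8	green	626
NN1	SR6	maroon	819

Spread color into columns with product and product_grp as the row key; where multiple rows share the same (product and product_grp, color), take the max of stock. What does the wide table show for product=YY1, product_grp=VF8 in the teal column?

Rows with product=YY1, product_grp=VF8 and color=teal: stock values are 647, 446, 573, 306.
max(647, 446, 573, 306) = 647.

647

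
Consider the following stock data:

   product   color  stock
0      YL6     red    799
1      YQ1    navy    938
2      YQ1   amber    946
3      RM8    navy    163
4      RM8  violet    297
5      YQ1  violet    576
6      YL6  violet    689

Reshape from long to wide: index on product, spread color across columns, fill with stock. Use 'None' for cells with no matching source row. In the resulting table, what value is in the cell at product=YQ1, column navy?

The long row with product=YQ1, color=navy has stock=938.

938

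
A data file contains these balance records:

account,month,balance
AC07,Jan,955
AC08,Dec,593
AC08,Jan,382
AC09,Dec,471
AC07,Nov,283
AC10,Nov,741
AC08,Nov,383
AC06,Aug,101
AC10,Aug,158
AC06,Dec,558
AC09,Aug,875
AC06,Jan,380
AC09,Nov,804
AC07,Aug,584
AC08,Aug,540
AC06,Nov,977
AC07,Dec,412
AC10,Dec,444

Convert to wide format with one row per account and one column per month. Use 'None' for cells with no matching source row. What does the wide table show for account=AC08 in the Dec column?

593

The long row with account=AC08, month=Dec has balance=593.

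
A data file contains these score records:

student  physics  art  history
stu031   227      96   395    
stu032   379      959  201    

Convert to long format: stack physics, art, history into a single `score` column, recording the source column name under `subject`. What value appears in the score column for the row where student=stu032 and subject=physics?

Unpivoting turns each (student, wide-column) pair into one long row.
The wide cell at row stu032, column physics holds 379, so the long row (stu032, physics) has score=379.

379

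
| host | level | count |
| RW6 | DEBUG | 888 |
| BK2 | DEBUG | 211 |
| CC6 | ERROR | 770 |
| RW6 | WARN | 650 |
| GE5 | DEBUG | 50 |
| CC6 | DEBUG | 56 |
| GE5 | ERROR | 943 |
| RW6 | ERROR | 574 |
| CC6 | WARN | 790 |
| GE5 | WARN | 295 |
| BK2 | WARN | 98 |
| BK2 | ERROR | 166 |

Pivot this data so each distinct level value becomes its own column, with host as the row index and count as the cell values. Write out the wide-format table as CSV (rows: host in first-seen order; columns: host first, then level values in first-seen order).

host,DEBUG,ERROR,WARN
RW6,888,574,650
BK2,211,166,98
CC6,56,770,790
GE5,50,943,295

Columns: host plus the 3 distinct level values (DEBUG, ERROR, WARN).
For example, row RW6 column DEBUG takes count=888 from the long row (RW6, DEBUG).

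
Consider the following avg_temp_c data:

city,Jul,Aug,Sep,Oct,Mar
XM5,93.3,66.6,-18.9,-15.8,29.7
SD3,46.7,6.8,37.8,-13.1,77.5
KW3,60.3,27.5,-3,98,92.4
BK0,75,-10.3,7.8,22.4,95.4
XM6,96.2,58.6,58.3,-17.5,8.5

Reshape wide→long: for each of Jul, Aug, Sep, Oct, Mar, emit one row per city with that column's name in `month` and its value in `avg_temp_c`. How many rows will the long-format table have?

25

5 city values × 5 melted columns = 25 rows.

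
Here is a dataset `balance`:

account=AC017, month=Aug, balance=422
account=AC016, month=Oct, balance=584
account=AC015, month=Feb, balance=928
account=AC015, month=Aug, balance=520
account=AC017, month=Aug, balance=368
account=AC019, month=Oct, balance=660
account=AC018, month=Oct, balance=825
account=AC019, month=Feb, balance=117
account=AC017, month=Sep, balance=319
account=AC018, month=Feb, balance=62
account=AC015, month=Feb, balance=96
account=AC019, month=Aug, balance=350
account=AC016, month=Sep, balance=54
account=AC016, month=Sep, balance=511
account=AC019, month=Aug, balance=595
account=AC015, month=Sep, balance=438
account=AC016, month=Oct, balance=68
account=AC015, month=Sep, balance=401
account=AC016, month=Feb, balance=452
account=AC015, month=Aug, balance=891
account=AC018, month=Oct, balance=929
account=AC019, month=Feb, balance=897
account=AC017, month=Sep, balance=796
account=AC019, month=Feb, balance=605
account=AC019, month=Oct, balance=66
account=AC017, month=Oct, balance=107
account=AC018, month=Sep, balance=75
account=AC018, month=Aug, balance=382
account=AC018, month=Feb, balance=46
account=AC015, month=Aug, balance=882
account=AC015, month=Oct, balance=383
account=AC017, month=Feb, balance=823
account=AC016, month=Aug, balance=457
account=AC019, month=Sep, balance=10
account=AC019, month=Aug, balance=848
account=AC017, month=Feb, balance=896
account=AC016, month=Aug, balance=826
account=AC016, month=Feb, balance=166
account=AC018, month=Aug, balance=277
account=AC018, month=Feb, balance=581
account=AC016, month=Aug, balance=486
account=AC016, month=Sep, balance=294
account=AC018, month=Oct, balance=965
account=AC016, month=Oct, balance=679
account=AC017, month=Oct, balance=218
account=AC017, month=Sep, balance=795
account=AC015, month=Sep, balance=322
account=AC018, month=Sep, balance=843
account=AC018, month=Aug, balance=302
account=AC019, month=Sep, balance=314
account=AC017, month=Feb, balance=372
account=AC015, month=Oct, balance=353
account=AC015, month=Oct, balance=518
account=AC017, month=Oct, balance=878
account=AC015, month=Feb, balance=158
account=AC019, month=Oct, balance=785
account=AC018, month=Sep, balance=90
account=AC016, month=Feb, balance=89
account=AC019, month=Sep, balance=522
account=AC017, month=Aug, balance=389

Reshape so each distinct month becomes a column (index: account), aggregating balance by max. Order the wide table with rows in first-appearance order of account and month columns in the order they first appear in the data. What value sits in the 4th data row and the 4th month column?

522

With rows in first-appearance order of account, row 4 is account=AC019. month columns in first-appearance order: Aug, Oct, Feb, Sep; column 4 is Sep.
Long rows with account=AC019, month=Sep: max(10, 314, 522) = 522.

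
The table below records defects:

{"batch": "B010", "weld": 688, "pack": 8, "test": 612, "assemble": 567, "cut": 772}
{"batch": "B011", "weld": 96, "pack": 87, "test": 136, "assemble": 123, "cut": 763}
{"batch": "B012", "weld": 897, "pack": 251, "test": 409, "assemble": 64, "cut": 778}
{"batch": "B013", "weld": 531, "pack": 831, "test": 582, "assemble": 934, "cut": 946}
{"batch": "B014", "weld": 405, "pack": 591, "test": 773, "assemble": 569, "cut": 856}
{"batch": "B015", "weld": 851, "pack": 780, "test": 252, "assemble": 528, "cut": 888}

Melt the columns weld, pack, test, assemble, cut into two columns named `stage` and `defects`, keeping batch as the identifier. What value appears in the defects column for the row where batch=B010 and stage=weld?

688

Unpivoting turns each (batch, wide-column) pair into one long row.
The wide cell at row B010, column weld holds 688, so the long row (B010, weld) has defects=688.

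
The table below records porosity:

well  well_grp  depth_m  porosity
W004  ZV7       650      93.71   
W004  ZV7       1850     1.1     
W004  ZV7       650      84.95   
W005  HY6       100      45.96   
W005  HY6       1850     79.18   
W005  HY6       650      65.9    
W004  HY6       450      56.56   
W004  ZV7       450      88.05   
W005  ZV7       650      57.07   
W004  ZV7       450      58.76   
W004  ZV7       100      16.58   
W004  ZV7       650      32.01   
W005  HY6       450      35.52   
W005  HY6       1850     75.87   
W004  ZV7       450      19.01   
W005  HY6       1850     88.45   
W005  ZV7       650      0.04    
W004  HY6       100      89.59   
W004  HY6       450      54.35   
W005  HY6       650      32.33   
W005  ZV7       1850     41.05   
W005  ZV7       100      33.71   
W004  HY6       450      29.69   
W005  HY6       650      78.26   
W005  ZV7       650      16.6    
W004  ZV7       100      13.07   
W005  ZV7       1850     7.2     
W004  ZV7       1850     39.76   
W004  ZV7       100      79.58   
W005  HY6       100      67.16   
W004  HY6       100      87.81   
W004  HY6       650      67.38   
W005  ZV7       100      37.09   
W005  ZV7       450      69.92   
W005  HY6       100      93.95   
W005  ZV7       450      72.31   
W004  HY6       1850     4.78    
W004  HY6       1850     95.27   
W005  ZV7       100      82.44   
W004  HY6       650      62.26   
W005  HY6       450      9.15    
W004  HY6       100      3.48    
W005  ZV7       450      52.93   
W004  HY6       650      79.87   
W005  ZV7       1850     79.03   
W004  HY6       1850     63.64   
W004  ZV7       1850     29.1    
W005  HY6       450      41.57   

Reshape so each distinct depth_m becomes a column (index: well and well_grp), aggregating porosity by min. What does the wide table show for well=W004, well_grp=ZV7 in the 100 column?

Rows with well=W004, well_grp=ZV7 and depth_m=100: porosity values are 16.58, 13.07, 79.58.
min(16.58, 13.07, 79.58) = 13.07.

13.07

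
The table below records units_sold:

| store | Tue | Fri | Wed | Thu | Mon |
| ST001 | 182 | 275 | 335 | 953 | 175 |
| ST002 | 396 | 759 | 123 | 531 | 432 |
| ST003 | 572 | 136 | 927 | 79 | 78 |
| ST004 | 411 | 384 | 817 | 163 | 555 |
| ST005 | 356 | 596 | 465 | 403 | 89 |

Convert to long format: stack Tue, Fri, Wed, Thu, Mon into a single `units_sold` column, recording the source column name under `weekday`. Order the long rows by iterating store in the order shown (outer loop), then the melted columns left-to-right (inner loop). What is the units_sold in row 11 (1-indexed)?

25 rows total (5 × 5). Row 11: index ⌊(11-1)/5⌋ = 2 into store → ST003; (11-1) mod 5 = 0 into the melted columns → Tue.
So row 11 is (ST003, Tue, 572); units_sold = 572.

572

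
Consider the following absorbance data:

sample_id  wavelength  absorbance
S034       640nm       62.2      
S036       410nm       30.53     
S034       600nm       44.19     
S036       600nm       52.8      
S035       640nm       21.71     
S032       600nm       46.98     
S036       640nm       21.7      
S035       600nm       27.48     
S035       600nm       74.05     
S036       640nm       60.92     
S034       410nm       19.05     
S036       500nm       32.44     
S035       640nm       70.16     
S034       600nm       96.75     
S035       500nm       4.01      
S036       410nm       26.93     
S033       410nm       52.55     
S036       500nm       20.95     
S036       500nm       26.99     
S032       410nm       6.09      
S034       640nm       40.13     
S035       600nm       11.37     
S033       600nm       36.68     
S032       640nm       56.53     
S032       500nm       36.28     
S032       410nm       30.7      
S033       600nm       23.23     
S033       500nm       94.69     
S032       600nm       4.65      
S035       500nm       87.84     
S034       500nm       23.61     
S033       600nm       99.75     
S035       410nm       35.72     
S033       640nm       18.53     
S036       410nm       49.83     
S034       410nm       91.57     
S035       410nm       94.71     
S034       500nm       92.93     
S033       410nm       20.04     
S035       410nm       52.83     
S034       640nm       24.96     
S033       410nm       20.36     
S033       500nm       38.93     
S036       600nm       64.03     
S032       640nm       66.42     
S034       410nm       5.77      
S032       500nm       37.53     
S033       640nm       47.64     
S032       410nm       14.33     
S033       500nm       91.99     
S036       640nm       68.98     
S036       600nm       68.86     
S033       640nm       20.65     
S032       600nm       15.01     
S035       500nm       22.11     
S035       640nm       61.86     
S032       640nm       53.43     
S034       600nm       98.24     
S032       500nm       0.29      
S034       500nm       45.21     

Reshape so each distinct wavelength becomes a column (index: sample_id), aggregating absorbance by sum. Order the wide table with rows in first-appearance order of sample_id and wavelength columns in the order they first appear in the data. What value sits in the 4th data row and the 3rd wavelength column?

66.64

With rows in first-appearance order of sample_id, row 4 is sample_id=S032. wavelength columns in first-appearance order: 640nm, 410nm, 600nm, 500nm; column 3 is 600nm.
Long rows with sample_id=S032, wavelength=600nm: 46.98 + 4.65 + 15.01 = 66.64.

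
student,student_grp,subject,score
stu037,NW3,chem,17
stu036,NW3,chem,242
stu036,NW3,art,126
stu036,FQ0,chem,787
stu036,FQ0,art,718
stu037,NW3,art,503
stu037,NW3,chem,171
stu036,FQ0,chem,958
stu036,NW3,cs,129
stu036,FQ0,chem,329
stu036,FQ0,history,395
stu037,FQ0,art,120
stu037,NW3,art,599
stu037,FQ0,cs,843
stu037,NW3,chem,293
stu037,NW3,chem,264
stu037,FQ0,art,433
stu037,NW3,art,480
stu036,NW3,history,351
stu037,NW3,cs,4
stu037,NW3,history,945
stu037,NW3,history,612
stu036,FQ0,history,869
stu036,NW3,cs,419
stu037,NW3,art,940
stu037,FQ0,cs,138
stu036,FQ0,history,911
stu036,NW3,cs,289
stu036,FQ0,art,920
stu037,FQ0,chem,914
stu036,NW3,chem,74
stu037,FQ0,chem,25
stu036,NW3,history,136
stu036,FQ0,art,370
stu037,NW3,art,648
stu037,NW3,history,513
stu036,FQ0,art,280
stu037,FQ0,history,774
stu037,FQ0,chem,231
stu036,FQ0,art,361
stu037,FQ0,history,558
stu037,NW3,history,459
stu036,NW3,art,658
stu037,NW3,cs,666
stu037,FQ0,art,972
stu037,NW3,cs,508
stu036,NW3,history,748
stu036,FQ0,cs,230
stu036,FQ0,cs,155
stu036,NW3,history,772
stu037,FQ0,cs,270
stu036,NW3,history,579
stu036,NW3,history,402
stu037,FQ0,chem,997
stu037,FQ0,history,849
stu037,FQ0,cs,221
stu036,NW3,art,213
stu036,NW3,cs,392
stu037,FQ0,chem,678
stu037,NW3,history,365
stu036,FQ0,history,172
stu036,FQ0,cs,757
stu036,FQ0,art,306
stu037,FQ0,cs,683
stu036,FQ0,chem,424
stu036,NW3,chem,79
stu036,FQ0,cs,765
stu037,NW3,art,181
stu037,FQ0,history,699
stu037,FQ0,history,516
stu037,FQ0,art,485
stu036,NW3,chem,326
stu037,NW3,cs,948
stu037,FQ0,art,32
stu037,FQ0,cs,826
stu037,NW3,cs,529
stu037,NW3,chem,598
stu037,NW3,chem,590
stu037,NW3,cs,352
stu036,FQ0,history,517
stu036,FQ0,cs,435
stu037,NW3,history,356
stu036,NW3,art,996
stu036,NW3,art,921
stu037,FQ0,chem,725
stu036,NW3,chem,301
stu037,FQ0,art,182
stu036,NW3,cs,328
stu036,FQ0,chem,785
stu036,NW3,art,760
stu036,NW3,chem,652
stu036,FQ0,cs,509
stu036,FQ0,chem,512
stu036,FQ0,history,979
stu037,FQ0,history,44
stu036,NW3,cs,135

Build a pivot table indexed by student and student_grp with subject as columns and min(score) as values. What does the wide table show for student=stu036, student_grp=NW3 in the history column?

Rows with student=stu036, student_grp=NW3 and subject=history: score values are 351, 136, 748, 772, 579, 402.
min(351, 136, 748, 772, 579, 402) = 136.

136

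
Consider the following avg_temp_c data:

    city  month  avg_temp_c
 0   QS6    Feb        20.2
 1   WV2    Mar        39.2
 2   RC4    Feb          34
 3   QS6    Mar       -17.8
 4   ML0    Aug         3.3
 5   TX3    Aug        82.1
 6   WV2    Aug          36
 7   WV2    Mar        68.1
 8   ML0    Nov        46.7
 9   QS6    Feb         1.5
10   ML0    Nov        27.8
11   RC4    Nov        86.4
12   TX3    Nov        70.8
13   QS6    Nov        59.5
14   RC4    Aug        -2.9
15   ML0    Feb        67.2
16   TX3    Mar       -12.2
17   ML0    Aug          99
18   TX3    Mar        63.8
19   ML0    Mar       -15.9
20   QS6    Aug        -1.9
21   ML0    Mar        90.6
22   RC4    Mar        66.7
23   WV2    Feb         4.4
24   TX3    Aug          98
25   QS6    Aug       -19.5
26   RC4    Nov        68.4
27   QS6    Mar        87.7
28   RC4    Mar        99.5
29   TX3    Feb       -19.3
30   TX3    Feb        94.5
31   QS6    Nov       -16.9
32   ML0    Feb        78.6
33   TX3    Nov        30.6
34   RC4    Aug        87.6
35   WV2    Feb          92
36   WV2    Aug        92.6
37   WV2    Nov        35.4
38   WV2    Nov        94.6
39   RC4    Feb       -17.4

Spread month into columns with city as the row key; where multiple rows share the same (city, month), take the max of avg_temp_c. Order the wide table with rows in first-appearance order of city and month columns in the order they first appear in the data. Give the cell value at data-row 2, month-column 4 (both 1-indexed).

With rows in first-appearance order of city, row 2 is city=WV2. month columns in first-appearance order: Feb, Mar, Aug, Nov; column 4 is Nov.
Long rows with city=WV2, month=Nov: max(35.4, 94.6) = 94.6.

94.6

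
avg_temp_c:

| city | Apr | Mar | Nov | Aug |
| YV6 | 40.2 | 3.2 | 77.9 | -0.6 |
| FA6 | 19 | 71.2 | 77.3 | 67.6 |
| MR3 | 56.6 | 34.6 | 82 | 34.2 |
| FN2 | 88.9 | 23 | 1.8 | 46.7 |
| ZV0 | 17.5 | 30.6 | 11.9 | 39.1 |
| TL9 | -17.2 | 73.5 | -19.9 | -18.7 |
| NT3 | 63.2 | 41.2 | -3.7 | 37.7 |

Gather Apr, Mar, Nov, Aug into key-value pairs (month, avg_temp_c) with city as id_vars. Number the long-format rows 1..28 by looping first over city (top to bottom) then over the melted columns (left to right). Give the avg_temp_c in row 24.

28 rows total (7 × 4). Row 24: index ⌊(24-1)/4⌋ = 5 into city → TL9; (24-1) mod 4 = 3 into the melted columns → Aug.
So row 24 is (TL9, Aug, -18.7); avg_temp_c = -18.7.

-18.7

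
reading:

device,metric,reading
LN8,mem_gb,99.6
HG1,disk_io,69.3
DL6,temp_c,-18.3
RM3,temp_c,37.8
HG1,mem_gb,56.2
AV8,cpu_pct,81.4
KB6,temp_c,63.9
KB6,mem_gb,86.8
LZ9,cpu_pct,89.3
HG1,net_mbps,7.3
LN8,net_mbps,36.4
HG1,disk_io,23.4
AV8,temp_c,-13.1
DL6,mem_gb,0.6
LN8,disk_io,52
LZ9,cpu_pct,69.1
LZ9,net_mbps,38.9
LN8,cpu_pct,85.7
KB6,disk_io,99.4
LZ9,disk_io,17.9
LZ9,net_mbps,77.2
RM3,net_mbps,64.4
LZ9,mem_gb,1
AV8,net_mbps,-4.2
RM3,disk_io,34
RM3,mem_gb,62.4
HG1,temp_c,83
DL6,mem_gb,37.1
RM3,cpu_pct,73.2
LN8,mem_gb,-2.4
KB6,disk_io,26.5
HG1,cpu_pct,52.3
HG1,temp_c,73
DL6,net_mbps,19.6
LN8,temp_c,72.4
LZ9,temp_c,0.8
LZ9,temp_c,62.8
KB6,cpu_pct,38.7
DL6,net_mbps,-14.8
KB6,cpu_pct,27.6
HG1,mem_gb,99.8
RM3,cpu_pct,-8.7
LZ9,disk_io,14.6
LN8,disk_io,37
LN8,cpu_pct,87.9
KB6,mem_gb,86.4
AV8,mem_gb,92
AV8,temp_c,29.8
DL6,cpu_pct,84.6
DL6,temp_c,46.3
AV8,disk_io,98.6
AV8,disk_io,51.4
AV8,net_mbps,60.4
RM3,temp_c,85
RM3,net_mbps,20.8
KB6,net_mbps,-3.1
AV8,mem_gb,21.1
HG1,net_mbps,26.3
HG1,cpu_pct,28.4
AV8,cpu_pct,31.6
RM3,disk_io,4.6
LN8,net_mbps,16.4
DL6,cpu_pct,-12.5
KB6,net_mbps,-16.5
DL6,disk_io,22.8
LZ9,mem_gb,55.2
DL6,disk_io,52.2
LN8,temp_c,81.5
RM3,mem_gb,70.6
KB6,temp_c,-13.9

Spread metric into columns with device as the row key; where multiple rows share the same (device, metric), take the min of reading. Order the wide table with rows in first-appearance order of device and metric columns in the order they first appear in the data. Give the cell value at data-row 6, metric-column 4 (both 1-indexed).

With rows in first-appearance order of device, row 6 is device=KB6. metric columns in first-appearance order: mem_gb, disk_io, temp_c, cpu_pct, net_mbps; column 4 is cpu_pct.
Long rows with device=KB6, metric=cpu_pct: min(38.7, 27.6) = 27.6.

27.6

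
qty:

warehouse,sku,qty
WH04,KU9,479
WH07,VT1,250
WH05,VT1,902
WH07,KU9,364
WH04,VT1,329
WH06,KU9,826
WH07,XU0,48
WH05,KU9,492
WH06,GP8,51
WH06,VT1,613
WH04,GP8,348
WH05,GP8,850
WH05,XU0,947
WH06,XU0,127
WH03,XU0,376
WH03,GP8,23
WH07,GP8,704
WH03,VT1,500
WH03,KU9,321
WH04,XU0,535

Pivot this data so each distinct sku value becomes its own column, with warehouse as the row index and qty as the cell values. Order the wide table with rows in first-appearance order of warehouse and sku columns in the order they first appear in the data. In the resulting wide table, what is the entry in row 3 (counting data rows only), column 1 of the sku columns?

492

With rows in first-appearance order of warehouse, row 3 is warehouse=WH05. sku columns in first-appearance order: KU9, VT1, XU0, GP8; column 1 is KU9.
Long rows with warehouse=WH05, sku=KU9: qty = 492.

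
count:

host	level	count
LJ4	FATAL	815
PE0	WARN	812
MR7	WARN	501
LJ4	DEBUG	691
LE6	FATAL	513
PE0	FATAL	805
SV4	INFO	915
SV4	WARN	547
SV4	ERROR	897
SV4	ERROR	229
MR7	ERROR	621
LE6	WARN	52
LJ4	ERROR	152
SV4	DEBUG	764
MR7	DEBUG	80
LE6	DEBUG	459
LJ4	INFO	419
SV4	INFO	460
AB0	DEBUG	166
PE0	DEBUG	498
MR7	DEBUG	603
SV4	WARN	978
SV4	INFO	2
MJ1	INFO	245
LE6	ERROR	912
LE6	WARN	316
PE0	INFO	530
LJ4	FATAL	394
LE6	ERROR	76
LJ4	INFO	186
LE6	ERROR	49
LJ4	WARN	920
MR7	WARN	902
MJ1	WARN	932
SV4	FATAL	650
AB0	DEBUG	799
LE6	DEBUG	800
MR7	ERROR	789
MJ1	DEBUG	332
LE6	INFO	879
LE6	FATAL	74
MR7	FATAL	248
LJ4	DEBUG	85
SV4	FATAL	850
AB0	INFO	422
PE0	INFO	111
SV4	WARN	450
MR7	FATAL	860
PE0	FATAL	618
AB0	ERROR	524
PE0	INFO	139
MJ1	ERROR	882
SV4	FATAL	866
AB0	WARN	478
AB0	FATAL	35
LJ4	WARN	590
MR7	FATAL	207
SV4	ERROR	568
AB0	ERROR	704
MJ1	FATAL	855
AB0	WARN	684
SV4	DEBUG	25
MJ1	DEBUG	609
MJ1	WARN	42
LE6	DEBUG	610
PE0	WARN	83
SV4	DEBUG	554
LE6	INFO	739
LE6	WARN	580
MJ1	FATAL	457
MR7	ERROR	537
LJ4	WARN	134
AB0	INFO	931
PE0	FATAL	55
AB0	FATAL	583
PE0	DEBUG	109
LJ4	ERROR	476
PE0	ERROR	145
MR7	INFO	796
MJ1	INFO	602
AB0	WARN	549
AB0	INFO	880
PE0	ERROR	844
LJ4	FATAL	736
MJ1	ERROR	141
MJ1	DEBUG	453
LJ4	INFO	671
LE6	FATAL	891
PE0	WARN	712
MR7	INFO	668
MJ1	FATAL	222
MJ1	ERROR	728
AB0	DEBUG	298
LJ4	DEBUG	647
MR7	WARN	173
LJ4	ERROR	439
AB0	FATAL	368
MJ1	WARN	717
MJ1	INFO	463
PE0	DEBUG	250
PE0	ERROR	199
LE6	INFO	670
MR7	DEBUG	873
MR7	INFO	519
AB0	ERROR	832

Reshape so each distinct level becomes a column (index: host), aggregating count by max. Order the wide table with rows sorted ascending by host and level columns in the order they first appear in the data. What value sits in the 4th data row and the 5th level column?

882

With rows sorted ascending by host, row 4 is host=MJ1. level columns in first-appearance order: FATAL, WARN, DEBUG, INFO, ERROR; column 5 is ERROR.
Long rows with host=MJ1, level=ERROR: max(882, 141, 728) = 882.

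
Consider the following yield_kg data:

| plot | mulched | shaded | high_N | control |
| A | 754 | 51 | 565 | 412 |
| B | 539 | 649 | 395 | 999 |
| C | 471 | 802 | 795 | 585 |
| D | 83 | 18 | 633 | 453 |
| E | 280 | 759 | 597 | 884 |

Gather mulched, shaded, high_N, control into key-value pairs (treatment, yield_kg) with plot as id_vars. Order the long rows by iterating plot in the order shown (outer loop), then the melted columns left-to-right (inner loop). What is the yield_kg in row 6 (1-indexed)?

20 rows total (5 × 4). Row 6: index ⌊(6-1)/4⌋ = 1 into plot → B; (6-1) mod 4 = 1 into the melted columns → shaded.
So row 6 is (B, shaded, 649); yield_kg = 649.

649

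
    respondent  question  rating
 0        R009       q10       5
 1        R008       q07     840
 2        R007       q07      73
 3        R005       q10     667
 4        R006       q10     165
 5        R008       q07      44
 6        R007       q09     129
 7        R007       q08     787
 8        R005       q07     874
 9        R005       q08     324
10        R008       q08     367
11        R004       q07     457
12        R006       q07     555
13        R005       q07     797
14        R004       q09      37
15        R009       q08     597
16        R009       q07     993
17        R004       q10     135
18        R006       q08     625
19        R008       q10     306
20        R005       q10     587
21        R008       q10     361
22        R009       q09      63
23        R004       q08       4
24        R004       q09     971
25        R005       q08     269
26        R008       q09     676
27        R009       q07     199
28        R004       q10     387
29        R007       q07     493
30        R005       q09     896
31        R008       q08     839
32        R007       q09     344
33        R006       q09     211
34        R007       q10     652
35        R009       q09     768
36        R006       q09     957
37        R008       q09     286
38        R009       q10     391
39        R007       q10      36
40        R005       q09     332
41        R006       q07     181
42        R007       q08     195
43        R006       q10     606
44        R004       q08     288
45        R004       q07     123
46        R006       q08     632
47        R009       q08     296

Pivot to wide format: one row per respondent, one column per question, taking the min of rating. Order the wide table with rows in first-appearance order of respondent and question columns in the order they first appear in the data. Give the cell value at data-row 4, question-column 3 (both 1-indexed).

With rows in first-appearance order of respondent, row 4 is respondent=R005. question columns in first-appearance order: q10, q07, q09, q08; column 3 is q09.
Long rows with respondent=R005, question=q09: min(896, 332) = 332.

332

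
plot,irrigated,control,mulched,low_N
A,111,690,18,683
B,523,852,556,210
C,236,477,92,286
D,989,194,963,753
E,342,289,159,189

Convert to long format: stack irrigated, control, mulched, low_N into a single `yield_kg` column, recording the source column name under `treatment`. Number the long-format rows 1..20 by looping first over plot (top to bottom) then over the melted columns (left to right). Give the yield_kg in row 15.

963

20 rows total (5 × 4). Row 15: index ⌊(15-1)/4⌋ = 3 into plot → D; (15-1) mod 4 = 2 into the melted columns → mulched.
So row 15 is (D, mulched, 963); yield_kg = 963.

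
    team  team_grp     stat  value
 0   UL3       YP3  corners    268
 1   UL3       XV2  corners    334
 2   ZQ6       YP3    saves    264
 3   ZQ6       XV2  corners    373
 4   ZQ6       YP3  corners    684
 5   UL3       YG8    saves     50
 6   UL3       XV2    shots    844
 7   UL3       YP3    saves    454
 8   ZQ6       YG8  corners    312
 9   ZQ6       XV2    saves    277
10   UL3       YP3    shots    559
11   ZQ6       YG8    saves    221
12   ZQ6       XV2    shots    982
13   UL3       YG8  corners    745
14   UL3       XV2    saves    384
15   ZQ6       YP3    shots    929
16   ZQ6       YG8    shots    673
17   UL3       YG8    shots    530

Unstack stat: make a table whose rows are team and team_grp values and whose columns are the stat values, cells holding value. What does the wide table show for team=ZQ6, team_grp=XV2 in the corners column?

Wide layout: rows indexed by team and team_grp, columns are the 3 distinct stat values (corners, saves, shots).
Cell (team=ZQ6, team_grp=XV2, stat=corners) draws from the long row where team=ZQ6, team_grp=XV2 and stat=corners, which has value=373.

373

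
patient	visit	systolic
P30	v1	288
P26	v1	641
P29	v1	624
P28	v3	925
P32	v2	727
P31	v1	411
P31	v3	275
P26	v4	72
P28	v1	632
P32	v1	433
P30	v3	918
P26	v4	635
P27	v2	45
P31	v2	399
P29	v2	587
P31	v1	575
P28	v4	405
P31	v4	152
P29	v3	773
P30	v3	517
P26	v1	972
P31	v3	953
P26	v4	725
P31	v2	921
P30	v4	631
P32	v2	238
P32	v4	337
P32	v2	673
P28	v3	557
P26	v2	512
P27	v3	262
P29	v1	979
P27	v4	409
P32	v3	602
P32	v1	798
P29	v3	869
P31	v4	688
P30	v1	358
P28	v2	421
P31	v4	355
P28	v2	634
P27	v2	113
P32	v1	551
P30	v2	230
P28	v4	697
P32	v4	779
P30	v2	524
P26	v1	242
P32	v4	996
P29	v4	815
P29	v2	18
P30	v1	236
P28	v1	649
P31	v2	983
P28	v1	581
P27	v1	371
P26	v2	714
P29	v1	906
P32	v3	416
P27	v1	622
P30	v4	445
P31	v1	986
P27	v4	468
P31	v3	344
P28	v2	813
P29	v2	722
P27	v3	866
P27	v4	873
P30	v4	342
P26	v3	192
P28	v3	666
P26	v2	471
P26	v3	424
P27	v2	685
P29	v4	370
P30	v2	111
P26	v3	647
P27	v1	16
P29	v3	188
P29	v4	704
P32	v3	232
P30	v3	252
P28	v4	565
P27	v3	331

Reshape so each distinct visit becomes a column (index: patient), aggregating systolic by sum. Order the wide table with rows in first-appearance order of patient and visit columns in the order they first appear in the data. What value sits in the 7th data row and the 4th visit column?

With rows in first-appearance order of patient, row 7 is patient=P27. visit columns in first-appearance order: v1, v3, v2, v4; column 4 is v4.
Long rows with patient=P27, visit=v4: 409 + 468 + 873 = 1750.

1750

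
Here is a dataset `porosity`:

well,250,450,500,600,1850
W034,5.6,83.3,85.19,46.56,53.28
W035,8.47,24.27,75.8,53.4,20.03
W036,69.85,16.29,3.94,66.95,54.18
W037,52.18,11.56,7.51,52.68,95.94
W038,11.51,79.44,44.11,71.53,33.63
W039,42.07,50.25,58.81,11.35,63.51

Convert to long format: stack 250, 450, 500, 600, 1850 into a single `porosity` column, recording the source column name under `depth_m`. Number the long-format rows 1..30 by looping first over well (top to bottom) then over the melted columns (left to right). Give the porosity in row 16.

30 rows total (6 × 5). Row 16: index ⌊(16-1)/5⌋ = 3 into well → W037; (16-1) mod 5 = 0 into the melted columns → 250.
So row 16 is (W037, 250, 52.18); porosity = 52.18.

52.18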